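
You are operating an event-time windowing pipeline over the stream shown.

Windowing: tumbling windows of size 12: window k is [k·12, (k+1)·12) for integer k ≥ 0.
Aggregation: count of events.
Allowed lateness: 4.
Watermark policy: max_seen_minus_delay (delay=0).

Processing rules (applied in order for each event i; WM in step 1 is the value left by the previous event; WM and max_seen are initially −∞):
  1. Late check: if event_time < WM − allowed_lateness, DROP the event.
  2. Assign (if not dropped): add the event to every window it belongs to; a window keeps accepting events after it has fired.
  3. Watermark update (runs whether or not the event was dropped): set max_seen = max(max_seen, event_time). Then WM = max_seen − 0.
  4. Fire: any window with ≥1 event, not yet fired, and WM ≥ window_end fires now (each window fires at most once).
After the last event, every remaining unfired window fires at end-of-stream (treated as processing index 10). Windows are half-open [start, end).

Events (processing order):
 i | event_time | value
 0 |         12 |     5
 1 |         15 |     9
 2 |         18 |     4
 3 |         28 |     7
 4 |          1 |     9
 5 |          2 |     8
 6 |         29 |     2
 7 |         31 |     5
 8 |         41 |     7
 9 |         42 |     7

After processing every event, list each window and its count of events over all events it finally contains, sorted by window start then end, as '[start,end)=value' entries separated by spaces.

i=0 t=12 v=5: → [12,24); WM=12
i=1 t=15 v=9: → [12,24); WM=15
i=2 t=18 v=4: → [12,24); WM=18
i=3 t=28 v=7: → [24,36); WM=28; [12,24) fires=3
i=4 t=1 v=9: DROP (t<28-4); WM=28
i=5 t=2 v=8: DROP (t<28-4); WM=28
i=6 t=29 v=2: → [24,36); WM=29
i=7 t=31 v=5: → [24,36); WM=31
i=8 t=41 v=7: → [36,48); WM=41; [24,36) fires=3
i=9 t=42 v=7: → [36,48); WM=42

[12,24)=3 [24,36)=3 [36,48)=2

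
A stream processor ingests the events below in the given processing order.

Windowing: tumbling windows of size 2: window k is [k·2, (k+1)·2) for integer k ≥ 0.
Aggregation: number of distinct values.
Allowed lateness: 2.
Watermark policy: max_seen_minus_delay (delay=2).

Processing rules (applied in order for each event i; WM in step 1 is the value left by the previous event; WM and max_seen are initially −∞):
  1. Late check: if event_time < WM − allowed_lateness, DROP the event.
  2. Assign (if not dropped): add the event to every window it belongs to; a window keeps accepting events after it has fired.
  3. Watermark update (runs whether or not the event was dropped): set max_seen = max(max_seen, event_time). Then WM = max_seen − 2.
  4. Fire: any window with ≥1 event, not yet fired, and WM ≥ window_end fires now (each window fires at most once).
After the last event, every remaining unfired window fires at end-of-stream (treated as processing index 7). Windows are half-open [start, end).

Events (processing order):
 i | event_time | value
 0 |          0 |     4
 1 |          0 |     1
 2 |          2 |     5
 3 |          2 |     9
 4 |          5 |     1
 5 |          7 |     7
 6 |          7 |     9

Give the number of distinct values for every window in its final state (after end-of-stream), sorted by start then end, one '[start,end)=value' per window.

i=0 t=0 v=4: → [0,2); WM=-2
i=1 t=0 v=1: → [0,2); WM=-2
i=2 t=2 v=5: → [2,4); WM=0
i=3 t=2 v=9: → [2,4); WM=0
i=4 t=5 v=1: → [4,6); WM=3; [0,2) fires=2
i=5 t=7 v=7: → [6,8); WM=5; [2,4) fires=2
i=6 t=7 v=9: → [6,8); WM=5

[0,2)=2 [2,4)=2 [4,6)=1 [6,8)=2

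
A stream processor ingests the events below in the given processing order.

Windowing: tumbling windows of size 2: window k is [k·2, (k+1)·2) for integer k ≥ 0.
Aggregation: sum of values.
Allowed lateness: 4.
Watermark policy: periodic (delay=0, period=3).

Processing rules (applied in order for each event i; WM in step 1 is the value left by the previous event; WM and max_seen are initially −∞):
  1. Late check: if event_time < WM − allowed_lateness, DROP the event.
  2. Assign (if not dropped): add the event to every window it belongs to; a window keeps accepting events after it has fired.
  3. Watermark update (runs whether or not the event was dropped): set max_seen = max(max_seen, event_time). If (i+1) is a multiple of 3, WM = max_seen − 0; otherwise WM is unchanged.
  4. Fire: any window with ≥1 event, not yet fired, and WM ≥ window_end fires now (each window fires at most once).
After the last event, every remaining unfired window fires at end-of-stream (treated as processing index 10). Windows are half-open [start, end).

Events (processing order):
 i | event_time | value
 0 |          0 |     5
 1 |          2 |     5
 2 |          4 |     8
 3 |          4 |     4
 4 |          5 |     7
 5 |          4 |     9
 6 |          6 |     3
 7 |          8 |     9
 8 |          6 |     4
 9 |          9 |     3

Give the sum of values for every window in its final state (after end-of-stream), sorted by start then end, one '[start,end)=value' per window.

[0,2)=5 [2,4)=5 [4,6)=28 [6,8)=7 [8,10)=12

i=0 t=0 v=5: → [0,2); WM=−∞
i=1 t=2 v=5: → [2,4); WM=−∞
i=2 t=4 v=8: → [4,6); WM=4; [0,2) fires=5 [2,4) fires=5
i=3 t=4 v=4: → [4,6); WM=4
i=4 t=5 v=7: → [4,6); WM=4
i=5 t=4 v=9: → [4,6); WM=5
i=6 t=6 v=3: → [6,8); WM=5
i=7 t=8 v=9: → [8,10); WM=5
i=8 t=6 v=4: → [6,8); WM=8; [4,6) fires=28 [6,8) fires=7
i=9 t=9 v=3: → [8,10); WM=8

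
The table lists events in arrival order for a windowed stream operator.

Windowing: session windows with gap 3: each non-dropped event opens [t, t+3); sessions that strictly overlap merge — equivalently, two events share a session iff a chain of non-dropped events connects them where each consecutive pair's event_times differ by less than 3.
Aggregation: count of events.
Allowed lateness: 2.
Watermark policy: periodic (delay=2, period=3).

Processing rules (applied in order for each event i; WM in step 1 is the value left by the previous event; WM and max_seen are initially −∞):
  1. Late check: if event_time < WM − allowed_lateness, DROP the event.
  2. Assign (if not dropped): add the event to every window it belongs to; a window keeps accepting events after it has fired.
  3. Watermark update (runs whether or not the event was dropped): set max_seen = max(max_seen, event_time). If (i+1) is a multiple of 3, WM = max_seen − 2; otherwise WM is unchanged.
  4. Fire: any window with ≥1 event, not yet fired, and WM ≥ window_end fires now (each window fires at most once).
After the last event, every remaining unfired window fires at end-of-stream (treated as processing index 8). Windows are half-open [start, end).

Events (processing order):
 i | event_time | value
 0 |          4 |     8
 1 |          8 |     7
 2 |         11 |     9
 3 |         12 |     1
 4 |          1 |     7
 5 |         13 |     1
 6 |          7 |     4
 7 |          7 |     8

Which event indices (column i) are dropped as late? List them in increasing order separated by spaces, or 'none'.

i=0 t=4 v=8: → [4,7); WM=−∞
i=1 t=8 v=7: → [8,11); WM=−∞
i=2 t=11 v=9: → [11,14); WM=9
i=3 t=12 v=1: → [11,15); WM=9
i=4 t=1 v=7: DROP (t<9-2); WM=9
i=5 t=13 v=1: → [11,16); WM=11
i=6 t=7 v=4: DROP (t<11-2); WM=11
i=7 t=7 v=8: DROP (t<11-2); WM=11

4 6 7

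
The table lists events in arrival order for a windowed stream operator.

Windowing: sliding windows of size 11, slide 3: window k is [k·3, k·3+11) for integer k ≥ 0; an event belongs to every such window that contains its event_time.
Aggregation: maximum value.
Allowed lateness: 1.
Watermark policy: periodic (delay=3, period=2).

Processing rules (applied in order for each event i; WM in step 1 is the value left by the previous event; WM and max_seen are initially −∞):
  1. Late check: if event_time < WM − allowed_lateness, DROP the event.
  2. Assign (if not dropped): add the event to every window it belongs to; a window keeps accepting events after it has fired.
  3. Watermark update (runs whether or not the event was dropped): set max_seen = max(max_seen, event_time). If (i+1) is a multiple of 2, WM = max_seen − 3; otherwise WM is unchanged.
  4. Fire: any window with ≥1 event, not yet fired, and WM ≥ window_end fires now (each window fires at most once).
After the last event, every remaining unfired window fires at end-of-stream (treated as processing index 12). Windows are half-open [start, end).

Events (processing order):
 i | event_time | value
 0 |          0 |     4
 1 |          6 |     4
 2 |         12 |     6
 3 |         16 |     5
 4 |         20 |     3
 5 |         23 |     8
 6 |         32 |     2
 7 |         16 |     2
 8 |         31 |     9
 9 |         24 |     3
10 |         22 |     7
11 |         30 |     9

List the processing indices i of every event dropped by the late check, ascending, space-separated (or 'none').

7 9 10

i=0 t=0 v=4: → [0,11); WM=−∞
i=1 t=6 v=4: → [6,17),[3,14),[0,11); WM=3
i=2 t=12 v=6: → [12,23),[9,20),[6,17),[3,14); WM=3
i=3 t=16 v=5: → [15,26),[12,23),[9,20),[6,17); WM=13; [0,11) fires=4
i=4 t=20 v=3: → [18,29),[15,26),[12,23); WM=13
i=5 t=23 v=8: → [21,32),[18,29),[15,26); WM=20; [3,14) fires=6 [6,17) fires=6 [9,20) fires=6
i=6 t=32 v=2: → [30,41),[27,38),[24,35); WM=20
i=7 t=16 v=2: DROP (t<20-1); WM=29; [12,23) fires=6 [15,26) fires=8 [18,29) fires=8
i=8 t=31 v=9: → [30,41),[27,38),[24,35),[21,32); WM=29
i=9 t=24 v=3: DROP (t<29-1); WM=29
i=10 t=22 v=7: DROP (t<29-1); WM=29
i=11 t=30 v=9: → [30,41),[27,38),[24,35),[21,32); WM=29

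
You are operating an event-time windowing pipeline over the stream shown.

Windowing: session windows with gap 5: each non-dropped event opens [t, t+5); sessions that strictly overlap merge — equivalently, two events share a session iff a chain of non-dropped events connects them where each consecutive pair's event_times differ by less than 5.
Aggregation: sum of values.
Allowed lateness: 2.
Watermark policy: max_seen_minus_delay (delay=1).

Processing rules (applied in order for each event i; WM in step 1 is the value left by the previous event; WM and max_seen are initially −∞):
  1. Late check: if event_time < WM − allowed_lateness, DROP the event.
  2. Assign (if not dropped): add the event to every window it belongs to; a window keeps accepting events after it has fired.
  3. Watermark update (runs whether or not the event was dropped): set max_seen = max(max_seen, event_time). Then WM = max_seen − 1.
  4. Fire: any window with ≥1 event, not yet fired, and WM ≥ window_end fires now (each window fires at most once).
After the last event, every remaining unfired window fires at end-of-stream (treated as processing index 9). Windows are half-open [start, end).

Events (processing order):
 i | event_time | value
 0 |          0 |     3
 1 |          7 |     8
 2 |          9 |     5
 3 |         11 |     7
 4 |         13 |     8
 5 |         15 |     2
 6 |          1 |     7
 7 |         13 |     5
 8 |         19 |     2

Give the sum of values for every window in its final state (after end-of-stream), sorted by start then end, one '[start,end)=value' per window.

[0,5)=3 [7,24)=37

i=0 t=0 v=3: → [0,5); WM=-1
i=1 t=7 v=8: → [7,12); WM=6
i=2 t=9 v=5: → [7,14); WM=8
i=3 t=11 v=7: → [7,16); WM=10
i=4 t=13 v=8: → [7,18); WM=12
i=5 t=15 v=2: → [7,20); WM=14
i=6 t=1 v=7: DROP (t<14-2); WM=14
i=7 t=13 v=5: → [7,20); WM=14
i=8 t=19 v=2: → [7,24); WM=18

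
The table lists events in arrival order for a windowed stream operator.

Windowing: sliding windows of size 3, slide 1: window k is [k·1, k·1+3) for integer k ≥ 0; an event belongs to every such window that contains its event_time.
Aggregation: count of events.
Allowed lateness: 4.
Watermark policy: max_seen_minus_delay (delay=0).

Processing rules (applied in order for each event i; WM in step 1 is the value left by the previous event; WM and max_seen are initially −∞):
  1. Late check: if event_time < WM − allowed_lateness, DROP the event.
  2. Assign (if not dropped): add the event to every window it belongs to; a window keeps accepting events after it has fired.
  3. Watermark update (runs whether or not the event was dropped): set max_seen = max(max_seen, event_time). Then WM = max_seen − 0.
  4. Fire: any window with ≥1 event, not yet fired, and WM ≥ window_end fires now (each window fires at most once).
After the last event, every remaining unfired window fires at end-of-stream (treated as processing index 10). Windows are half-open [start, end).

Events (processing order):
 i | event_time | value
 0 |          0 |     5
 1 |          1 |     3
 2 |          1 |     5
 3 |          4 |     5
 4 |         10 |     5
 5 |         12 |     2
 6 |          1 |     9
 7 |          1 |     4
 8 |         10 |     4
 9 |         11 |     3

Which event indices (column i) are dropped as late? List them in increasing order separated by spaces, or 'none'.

6 7

i=0 t=0 v=5: → [0,3); WM=0
i=1 t=1 v=3: → [1,4),[0,3); WM=1
i=2 t=1 v=5: → [1,4),[0,3); WM=1
i=3 t=4 v=5: → [4,7),[3,6),[2,5); WM=4; [0,3) fires=3 [1,4) fires=2
i=4 t=10 v=5: → [10,13),[9,12),[8,11); WM=10; [2,5) fires=1 [3,6) fires=1 [4,7) fires=1
i=5 t=12 v=2: → [12,15),[11,14),[10,13); WM=12; [8,11) fires=1 [9,12) fires=1
i=6 t=1 v=9: DROP (t<12-4); WM=12
i=7 t=1 v=4: DROP (t<12-4); WM=12
i=8 t=10 v=4: → [10,13),[9,12),[8,11); WM=12
i=9 t=11 v=3: → [11,14),[10,13),[9,12); WM=12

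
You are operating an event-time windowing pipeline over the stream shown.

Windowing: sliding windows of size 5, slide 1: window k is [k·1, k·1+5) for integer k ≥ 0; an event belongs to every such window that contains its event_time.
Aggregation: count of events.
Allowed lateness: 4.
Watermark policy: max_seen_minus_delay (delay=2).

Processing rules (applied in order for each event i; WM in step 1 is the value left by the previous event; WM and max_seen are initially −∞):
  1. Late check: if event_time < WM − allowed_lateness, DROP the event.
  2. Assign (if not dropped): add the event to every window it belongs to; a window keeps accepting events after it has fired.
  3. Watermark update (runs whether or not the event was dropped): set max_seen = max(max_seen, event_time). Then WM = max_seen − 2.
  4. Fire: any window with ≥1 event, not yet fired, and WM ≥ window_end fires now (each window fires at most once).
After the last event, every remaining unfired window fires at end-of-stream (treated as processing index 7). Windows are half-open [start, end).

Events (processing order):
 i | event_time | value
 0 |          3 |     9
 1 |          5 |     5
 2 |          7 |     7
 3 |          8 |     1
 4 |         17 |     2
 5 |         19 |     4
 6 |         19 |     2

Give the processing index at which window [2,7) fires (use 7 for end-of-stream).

i=0 t=3 v=9: → [3,8),[2,7),[1,6),[0,5); WM=1
i=1 t=5 v=5: → [5,10),[4,9),[3,8),[2,7),[1,6); WM=3
i=2 t=7 v=7: → [7,12),[6,11),[5,10),[4,9),[3,8); WM=5; [0,5) fires=1
i=3 t=8 v=1: → [8,13),[7,12),[6,11),[5,10),[4,9); WM=6; [1,6) fires=2
i=4 t=17 v=2: → [17,22),[16,21),[15,20),[14,19),[13,18); WM=15; [2,7) fires=2 [3,8) fires=3 [4,9) fires=3 [5,10) fires=3 [6,11) fires=2 [7,12) fires=2 [8,13) fires=1
i=5 t=19 v=4: → [19,24),[18,23),[17,22),[16,21),[15,20); WM=17
i=6 t=19 v=2: → [19,24),[18,23),[17,22),[16,21),[15,20); WM=17

4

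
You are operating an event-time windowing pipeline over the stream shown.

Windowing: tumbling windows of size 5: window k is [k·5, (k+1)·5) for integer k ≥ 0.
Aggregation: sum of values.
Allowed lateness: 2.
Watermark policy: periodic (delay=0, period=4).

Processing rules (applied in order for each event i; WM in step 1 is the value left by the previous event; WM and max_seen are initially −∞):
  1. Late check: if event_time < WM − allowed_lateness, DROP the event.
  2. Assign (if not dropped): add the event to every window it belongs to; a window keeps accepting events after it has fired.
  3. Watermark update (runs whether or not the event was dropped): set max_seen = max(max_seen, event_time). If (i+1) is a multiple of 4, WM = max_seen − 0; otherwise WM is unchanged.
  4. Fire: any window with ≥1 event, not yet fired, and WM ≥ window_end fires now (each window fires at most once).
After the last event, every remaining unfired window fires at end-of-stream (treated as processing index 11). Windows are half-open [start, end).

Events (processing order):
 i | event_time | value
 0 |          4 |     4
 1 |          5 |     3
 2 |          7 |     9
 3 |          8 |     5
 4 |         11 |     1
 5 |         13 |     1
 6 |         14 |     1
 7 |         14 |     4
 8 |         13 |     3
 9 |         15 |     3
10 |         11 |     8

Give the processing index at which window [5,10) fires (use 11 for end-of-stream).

7

i=0 t=4 v=4: → [0,5); WM=−∞
i=1 t=5 v=3: → [5,10); WM=−∞
i=2 t=7 v=9: → [5,10); WM=−∞
i=3 t=8 v=5: → [5,10); WM=8; [0,5) fires=4
i=4 t=11 v=1: → [10,15); WM=8
i=5 t=13 v=1: → [10,15); WM=8
i=6 t=14 v=1: → [10,15); WM=8
i=7 t=14 v=4: → [10,15); WM=14; [5,10) fires=17
i=8 t=13 v=3: → [10,15); WM=14
i=9 t=15 v=3: → [15,20); WM=14
i=10 t=11 v=8: DROP (t<14-2); WM=14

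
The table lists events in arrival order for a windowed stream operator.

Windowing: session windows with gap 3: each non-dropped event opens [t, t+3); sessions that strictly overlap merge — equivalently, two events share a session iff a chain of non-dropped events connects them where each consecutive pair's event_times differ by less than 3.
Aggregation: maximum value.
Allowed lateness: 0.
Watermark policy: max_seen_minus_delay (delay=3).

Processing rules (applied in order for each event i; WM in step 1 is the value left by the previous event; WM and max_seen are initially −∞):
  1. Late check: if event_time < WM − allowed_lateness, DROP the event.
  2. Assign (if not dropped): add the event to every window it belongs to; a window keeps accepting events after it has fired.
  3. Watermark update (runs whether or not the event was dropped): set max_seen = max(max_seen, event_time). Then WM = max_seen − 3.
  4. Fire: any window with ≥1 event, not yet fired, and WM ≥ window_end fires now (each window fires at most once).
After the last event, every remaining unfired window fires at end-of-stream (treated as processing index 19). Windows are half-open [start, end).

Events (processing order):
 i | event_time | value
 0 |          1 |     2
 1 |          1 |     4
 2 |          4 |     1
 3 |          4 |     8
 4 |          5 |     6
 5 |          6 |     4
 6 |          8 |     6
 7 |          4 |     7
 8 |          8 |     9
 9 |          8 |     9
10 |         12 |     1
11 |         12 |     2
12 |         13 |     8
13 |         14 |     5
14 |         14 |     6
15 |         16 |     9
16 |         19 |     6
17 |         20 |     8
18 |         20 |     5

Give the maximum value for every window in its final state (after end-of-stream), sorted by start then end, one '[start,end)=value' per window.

[1,4)=4 [4,11)=9 [12,19)=9 [19,23)=8

i=0 t=1 v=2: → [1,4); WM=-2
i=1 t=1 v=4: → [1,4); WM=-2
i=2 t=4 v=1: → [4,7); WM=1
i=3 t=4 v=8: → [4,7); WM=1
i=4 t=5 v=6: → [4,8); WM=2
i=5 t=6 v=4: → [4,9); WM=3
i=6 t=8 v=6: → [4,11); WM=5
i=7 t=4 v=7: DROP (t<5-0); WM=5
i=8 t=8 v=9: → [4,11); WM=5
i=9 t=8 v=9: → [4,11); WM=5
i=10 t=12 v=1: → [12,15); WM=9
i=11 t=12 v=2: → [12,15); WM=9
i=12 t=13 v=8: → [12,16); WM=10
i=13 t=14 v=5: → [12,17); WM=11
i=14 t=14 v=6: → [12,17); WM=11
i=15 t=16 v=9: → [12,19); WM=13
i=16 t=19 v=6: → [19,22); WM=16
i=17 t=20 v=8: → [19,23); WM=17
i=18 t=20 v=5: → [19,23); WM=17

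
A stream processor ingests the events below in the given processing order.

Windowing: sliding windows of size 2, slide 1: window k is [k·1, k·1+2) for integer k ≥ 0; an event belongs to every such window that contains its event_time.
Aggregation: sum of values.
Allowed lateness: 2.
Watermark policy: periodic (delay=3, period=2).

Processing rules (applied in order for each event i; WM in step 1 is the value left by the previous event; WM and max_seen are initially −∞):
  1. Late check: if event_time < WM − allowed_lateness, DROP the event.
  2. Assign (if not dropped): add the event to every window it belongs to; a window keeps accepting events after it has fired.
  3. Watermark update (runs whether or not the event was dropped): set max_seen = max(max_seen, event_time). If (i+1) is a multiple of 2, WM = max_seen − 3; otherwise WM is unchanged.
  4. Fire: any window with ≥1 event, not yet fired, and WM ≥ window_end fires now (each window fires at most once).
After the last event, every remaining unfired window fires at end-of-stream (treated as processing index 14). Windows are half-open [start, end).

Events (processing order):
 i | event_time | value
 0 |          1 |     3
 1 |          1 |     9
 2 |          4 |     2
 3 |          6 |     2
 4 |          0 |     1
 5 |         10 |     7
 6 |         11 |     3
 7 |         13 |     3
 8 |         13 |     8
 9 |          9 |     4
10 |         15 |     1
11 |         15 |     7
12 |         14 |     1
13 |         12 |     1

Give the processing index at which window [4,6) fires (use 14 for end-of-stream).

5

i=0 t=1 v=3: → [1,3),[0,2); WM=−∞
i=1 t=1 v=9: → [1,3),[0,2); WM=-2
i=2 t=4 v=2: → [4,6),[3,5); WM=-2
i=3 t=6 v=2: → [6,8),[5,7); WM=3; [0,2) fires=12 [1,3) fires=12
i=4 t=0 v=1: DROP (t<3-2); WM=3
i=5 t=10 v=7: → [10,12),[9,11); WM=7; [3,5) fires=2 [4,6) fires=2 [5,7) fires=2
i=6 t=11 v=3: → [11,13),[10,12); WM=7
i=7 t=13 v=3: → [13,15),[12,14); WM=10; [6,8) fires=2
i=8 t=13 v=8: → [13,15),[12,14); WM=10
i=9 t=9 v=4: → [9,11),[8,10); WM=10; [8,10) fires=4
i=10 t=15 v=1: → [15,17),[14,16); WM=10
i=11 t=15 v=7: → [15,17),[14,16); WM=12; [9,11) fires=11 [10,12) fires=10
i=12 t=14 v=1: → [14,16),[13,15); WM=12
i=13 t=12 v=1: → [12,14),[11,13); WM=12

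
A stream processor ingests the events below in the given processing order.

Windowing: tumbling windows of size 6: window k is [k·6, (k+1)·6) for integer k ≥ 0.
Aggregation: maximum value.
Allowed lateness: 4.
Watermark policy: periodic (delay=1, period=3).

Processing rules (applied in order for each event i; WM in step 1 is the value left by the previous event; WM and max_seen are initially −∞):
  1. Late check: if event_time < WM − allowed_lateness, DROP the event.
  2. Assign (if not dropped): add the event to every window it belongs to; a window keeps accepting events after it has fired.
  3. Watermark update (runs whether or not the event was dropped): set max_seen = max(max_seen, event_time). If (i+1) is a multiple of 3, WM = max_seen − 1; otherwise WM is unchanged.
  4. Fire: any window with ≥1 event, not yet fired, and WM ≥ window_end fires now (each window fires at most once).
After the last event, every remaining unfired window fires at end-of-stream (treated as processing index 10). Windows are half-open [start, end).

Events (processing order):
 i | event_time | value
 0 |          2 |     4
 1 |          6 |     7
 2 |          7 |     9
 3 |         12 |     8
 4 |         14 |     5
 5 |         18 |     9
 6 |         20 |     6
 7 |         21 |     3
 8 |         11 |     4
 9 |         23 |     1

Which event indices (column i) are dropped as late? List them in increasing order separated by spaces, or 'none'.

i=0 t=2 v=4: → [0,6); WM=−∞
i=1 t=6 v=7: → [6,12); WM=−∞
i=2 t=7 v=9: → [6,12); WM=6; [0,6) fires=4
i=3 t=12 v=8: → [12,18); WM=6
i=4 t=14 v=5: → [12,18); WM=6
i=5 t=18 v=9: → [18,24); WM=17; [6,12) fires=9
i=6 t=20 v=6: → [18,24); WM=17
i=7 t=21 v=3: → [18,24); WM=17
i=8 t=11 v=4: DROP (t<17-4); WM=20; [12,18) fires=8
i=9 t=23 v=1: → [18,24); WM=20

8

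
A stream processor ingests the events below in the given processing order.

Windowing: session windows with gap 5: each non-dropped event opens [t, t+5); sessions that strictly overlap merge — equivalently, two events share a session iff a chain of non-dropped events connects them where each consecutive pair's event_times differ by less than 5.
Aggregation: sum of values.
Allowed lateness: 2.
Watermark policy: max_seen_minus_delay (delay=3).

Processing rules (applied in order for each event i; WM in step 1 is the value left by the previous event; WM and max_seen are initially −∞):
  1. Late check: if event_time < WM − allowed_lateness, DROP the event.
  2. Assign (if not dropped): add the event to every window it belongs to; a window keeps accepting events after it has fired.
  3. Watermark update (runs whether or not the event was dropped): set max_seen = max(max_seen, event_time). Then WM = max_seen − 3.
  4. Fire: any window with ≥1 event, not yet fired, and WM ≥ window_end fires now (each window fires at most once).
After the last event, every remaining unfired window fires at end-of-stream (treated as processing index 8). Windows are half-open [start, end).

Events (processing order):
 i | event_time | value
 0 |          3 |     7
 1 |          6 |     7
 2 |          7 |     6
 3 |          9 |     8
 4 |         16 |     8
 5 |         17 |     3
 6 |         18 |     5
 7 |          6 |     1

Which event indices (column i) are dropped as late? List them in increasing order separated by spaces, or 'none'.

i=0 t=3 v=7: → [3,8); WM=0
i=1 t=6 v=7: → [3,11); WM=3
i=2 t=7 v=6: → [3,12); WM=4
i=3 t=9 v=8: → [3,14); WM=6
i=4 t=16 v=8: → [16,21); WM=13
i=5 t=17 v=3: → [16,22); WM=14
i=6 t=18 v=5: → [16,23); WM=15
i=7 t=6 v=1: DROP (t<15-2); WM=15

7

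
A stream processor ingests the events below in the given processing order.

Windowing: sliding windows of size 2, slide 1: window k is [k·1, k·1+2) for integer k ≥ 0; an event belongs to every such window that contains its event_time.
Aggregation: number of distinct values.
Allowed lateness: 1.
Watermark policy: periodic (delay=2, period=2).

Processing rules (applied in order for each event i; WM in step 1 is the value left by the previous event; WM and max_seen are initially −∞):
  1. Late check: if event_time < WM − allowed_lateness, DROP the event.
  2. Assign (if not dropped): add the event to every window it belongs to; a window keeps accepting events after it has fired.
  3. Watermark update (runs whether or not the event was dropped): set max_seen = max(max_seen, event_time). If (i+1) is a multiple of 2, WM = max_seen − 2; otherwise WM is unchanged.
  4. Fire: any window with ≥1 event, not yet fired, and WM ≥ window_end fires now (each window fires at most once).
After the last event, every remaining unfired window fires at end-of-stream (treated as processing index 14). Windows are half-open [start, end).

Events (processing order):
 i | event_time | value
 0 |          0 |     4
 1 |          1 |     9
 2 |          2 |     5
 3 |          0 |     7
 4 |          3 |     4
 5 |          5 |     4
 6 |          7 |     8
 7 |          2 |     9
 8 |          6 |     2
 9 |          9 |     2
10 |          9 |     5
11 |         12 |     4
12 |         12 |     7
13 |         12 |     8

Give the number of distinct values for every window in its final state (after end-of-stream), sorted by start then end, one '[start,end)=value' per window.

i=0 t=0 v=4: → [0,2); WM=−∞
i=1 t=1 v=9: → [1,3),[0,2); WM=-1
i=2 t=2 v=5: → [2,4),[1,3); WM=-1
i=3 t=0 v=7: → [0,2); WM=0
i=4 t=3 v=4: → [3,5),[2,4); WM=0
i=5 t=5 v=4: → [5,7),[4,6); WM=3; [0,2) fires=3 [1,3) fires=2
i=6 t=7 v=8: → [7,9),[6,8); WM=3
i=7 t=2 v=9: → [2,4),[1,3); WM=5; [2,4) fires=3 [3,5) fires=1
i=8 t=6 v=2: → [6,8),[5,7); WM=5
i=9 t=9 v=2: → [9,11),[8,10); WM=7; [4,6) fires=1 [5,7) fires=2
i=10 t=9 v=5: → [9,11),[8,10); WM=7
i=11 t=12 v=4: → [12,14),[11,13); WM=10; [6,8) fires=2 [7,9) fires=1 [8,10) fires=2
i=12 t=12 v=7: → [12,14),[11,13); WM=10
i=13 t=12 v=8: → [12,14),[11,13); WM=10

[0,2)=3 [1,3)=2 [2,4)=3 [3,5)=1 [4,6)=1 [5,7)=2 [6,8)=2 [7,9)=1 [8,10)=2 [9,11)=2 [11,13)=3 [12,14)=3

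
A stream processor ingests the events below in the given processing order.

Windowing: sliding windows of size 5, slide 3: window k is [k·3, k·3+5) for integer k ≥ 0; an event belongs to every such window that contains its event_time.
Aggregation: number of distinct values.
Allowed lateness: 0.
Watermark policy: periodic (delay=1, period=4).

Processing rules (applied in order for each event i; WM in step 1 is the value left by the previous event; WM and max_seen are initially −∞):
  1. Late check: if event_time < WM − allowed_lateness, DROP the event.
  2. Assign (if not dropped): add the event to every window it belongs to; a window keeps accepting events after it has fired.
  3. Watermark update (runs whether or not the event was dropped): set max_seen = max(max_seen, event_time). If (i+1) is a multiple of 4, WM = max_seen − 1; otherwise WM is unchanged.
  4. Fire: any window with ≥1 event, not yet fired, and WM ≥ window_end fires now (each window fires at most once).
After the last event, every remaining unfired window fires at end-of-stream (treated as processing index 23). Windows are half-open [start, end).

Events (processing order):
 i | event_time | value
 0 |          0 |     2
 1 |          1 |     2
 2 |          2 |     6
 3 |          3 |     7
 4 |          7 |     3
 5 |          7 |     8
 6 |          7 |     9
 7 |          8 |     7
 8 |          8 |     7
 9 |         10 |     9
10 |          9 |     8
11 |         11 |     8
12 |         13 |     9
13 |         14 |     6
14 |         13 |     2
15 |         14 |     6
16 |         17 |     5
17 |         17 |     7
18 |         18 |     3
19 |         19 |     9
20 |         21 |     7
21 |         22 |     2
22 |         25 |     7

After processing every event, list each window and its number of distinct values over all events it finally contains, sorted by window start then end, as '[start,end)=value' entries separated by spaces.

i=0 t=0 v=2: → [0,5); WM=−∞
i=1 t=1 v=2: → [0,5); WM=−∞
i=2 t=2 v=6: → [0,5); WM=−∞
i=3 t=3 v=7: → [3,8),[0,5); WM=2
i=4 t=7 v=3: → [6,11),[3,8); WM=2
i=5 t=7 v=8: → [6,11),[3,8); WM=2
i=6 t=7 v=9: → [6,11),[3,8); WM=2
i=7 t=8 v=7: → [6,11); WM=7; [0,5) fires=3
i=8 t=8 v=7: → [6,11); WM=7
i=9 t=10 v=9: → [9,14),[6,11); WM=7
i=10 t=9 v=8: → [9,14),[6,11); WM=7
i=11 t=11 v=8: → [9,14); WM=10; [3,8) fires=4
i=12 t=13 v=9: → [12,17),[9,14); WM=10
i=13 t=14 v=6: → [12,17); WM=10
i=14 t=13 v=2: → [12,17),[9,14); WM=10
i=15 t=14 v=6: → [12,17); WM=13; [6,11) fires=4
i=16 t=17 v=5: → [15,20); WM=13
i=17 t=17 v=7: → [15,20); WM=13
i=18 t=18 v=3: → [18,23),[15,20); WM=13
i=19 t=19 v=9: → [18,23),[15,20); WM=18; [9,14) fires=3 [12,17) fires=3
i=20 t=21 v=7: → [21,26),[18,23); WM=18
i=21 t=22 v=2: → [21,26),[18,23); WM=18
i=22 t=25 v=7: → [24,29),[21,26); WM=18

[0,5)=3 [3,8)=4 [6,11)=4 [9,14)=3 [12,17)=3 [15,20)=4 [18,23)=4 [21,26)=2 [24,29)=1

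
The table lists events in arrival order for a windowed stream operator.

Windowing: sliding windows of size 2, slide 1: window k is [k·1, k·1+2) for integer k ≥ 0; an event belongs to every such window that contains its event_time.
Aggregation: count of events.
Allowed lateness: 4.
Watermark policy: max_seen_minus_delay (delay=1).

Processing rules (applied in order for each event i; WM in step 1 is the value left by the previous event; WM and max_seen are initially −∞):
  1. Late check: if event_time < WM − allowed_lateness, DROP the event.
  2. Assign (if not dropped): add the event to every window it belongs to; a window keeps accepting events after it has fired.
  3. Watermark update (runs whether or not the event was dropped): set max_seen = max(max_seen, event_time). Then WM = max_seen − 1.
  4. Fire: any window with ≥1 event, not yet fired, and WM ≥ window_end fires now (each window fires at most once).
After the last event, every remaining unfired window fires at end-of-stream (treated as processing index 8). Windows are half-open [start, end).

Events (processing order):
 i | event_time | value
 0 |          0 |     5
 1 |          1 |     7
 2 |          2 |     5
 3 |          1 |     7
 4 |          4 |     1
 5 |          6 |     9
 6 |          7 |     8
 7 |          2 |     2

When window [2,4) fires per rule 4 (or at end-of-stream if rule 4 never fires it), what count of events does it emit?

1

i=0 t=0 v=5: → [0,2); WM=-1
i=1 t=1 v=7: → [1,3),[0,2); WM=0
i=2 t=2 v=5: → [2,4),[1,3); WM=1
i=3 t=1 v=7: → [1,3),[0,2); WM=1
i=4 t=4 v=1: → [4,6),[3,5); WM=3; [0,2) fires=3 [1,3) fires=3
i=5 t=6 v=9: → [6,8),[5,7); WM=5; [2,4) fires=1 [3,5) fires=1
i=6 t=7 v=8: → [7,9),[6,8); WM=6; [4,6) fires=1
i=7 t=2 v=2: → [2,4),[1,3); WM=6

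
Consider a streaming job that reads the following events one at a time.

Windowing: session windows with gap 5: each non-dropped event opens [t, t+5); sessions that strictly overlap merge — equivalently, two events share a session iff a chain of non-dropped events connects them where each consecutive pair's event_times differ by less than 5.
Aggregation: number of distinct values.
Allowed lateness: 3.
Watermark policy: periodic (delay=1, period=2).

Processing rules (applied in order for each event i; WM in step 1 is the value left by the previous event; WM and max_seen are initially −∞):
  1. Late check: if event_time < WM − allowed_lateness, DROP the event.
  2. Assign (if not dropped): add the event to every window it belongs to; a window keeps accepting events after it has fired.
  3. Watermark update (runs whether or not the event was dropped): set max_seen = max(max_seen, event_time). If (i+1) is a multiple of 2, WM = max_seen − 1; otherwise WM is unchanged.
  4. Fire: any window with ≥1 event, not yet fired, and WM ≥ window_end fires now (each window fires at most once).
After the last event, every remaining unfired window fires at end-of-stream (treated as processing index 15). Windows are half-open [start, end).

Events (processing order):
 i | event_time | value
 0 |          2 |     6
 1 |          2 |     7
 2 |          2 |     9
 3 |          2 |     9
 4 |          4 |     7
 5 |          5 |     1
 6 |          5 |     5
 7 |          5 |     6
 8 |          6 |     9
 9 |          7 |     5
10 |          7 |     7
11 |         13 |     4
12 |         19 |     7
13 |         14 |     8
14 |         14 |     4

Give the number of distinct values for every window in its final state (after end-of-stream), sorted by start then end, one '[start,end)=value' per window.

i=0 t=2 v=6: → [2,7); WM=−∞
i=1 t=2 v=7: → [2,7); WM=1
i=2 t=2 v=9: → [2,7); WM=1
i=3 t=2 v=9: → [2,7); WM=1
i=4 t=4 v=7: → [2,9); WM=1
i=5 t=5 v=1: → [2,10); WM=4
i=6 t=5 v=5: → [2,10); WM=4
i=7 t=5 v=6: → [2,10); WM=4
i=8 t=6 v=9: → [2,11); WM=4
i=9 t=7 v=5: → [2,12); WM=6
i=10 t=7 v=7: → [2,12); WM=6
i=11 t=13 v=4: → [13,18); WM=12
i=12 t=19 v=7: → [19,24); WM=12
i=13 t=14 v=8: → [13,19); WM=18
i=14 t=14 v=4: DROP (t<18-3); WM=18

[2,12)=5 [13,19)=2 [19,24)=1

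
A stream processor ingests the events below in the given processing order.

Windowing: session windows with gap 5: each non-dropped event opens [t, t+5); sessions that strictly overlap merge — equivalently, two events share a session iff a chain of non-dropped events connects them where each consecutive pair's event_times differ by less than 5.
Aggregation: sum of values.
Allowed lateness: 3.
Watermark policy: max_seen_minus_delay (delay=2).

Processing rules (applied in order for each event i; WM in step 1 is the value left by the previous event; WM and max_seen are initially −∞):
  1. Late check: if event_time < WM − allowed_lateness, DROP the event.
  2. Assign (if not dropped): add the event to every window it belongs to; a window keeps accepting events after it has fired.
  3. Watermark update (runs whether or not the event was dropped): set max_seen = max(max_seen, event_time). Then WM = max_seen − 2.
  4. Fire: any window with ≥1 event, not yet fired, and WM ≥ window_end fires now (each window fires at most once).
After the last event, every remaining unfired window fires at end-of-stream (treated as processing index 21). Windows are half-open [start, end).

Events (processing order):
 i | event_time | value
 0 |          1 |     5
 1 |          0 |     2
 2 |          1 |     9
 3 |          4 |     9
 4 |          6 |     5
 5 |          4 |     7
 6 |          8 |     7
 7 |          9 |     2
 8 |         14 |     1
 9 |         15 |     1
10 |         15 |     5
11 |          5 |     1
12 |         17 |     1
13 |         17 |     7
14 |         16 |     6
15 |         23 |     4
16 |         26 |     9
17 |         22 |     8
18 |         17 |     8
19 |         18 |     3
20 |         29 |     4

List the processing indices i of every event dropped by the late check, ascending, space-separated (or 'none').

i=0 t=1 v=5: → [1,6); WM=-1
i=1 t=0 v=2: → [0,6); WM=-1
i=2 t=1 v=9: → [0,6); WM=-1
i=3 t=4 v=9: → [0,9); WM=2
i=4 t=6 v=5: → [0,11); WM=4
i=5 t=4 v=7: → [0,11); WM=4
i=6 t=8 v=7: → [0,13); WM=6
i=7 t=9 v=2: → [0,14); WM=7
i=8 t=14 v=1: → [14,19); WM=12
i=9 t=15 v=1: → [14,20); WM=13
i=10 t=15 v=5: → [14,20); WM=13
i=11 t=5 v=1: DROP (t<13-3); WM=13
i=12 t=17 v=1: → [14,22); WM=15
i=13 t=17 v=7: → [14,22); WM=15
i=14 t=16 v=6: → [14,22); WM=15
i=15 t=23 v=4: → [23,28); WM=21
i=16 t=26 v=9: → [23,31); WM=24
i=17 t=22 v=8: → [22,31); WM=24
i=18 t=17 v=8: DROP (t<24-3); WM=24
i=19 t=18 v=3: DROP (t<24-3); WM=24
i=20 t=29 v=4: → [22,34); WM=27

11 18 19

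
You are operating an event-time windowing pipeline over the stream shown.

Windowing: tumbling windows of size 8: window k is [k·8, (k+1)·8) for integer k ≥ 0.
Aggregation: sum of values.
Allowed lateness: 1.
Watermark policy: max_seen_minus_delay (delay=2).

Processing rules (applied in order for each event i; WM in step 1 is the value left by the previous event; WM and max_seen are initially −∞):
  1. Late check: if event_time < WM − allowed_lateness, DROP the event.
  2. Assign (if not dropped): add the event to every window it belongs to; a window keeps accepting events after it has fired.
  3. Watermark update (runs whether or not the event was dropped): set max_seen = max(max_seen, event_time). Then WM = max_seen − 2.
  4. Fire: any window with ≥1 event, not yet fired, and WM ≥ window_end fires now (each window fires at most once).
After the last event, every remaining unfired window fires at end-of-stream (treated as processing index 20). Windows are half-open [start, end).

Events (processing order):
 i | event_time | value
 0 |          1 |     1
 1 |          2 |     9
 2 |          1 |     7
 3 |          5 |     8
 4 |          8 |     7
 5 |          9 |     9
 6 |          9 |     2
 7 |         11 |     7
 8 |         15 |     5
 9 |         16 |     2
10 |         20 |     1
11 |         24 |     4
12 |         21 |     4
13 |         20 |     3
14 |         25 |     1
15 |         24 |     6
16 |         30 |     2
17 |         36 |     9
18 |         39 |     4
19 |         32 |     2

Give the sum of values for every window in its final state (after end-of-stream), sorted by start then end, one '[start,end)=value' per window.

[0,8)=25 [8,16)=30 [16,24)=7 [24,32)=13 [32,40)=13

i=0 t=1 v=1: → [0,8); WM=-1
i=1 t=2 v=9: → [0,8); WM=0
i=2 t=1 v=7: → [0,8); WM=0
i=3 t=5 v=8: → [0,8); WM=3
i=4 t=8 v=7: → [8,16); WM=6
i=5 t=9 v=9: → [8,16); WM=7
i=6 t=9 v=2: → [8,16); WM=7
i=7 t=11 v=7: → [8,16); WM=9; [0,8) fires=25
i=8 t=15 v=5: → [8,16); WM=13
i=9 t=16 v=2: → [16,24); WM=14
i=10 t=20 v=1: → [16,24); WM=18; [8,16) fires=30
i=11 t=24 v=4: → [24,32); WM=22
i=12 t=21 v=4: → [16,24); WM=22
i=13 t=20 v=3: DROP (t<22-1); WM=22
i=14 t=25 v=1: → [24,32); WM=23
i=15 t=24 v=6: → [24,32); WM=23
i=16 t=30 v=2: → [24,32); WM=28; [16,24) fires=7
i=17 t=36 v=9: → [32,40); WM=34; [24,32) fires=13
i=18 t=39 v=4: → [32,40); WM=37
i=19 t=32 v=2: DROP (t<37-1); WM=37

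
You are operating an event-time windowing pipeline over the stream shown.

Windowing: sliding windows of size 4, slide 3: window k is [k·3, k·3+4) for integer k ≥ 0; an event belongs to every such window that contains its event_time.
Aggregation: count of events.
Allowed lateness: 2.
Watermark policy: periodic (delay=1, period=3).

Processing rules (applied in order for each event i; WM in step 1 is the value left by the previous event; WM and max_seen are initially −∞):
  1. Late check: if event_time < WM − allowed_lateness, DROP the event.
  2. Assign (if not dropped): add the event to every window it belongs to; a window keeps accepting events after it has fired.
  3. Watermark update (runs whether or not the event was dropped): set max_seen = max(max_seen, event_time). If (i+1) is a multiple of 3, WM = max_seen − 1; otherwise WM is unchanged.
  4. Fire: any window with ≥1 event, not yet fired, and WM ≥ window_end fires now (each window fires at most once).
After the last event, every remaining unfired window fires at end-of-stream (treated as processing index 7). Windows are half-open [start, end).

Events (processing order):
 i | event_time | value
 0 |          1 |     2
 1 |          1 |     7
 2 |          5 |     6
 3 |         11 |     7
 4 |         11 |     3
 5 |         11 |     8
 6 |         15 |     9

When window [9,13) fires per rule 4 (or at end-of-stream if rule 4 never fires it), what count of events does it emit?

i=0 t=1 v=2: → [0,4); WM=−∞
i=1 t=1 v=7: → [0,4); WM=−∞
i=2 t=5 v=6: → [3,7); WM=4; [0,4) fires=2
i=3 t=11 v=7: → [9,13); WM=4
i=4 t=11 v=3: → [9,13); WM=4
i=5 t=11 v=8: → [9,13); WM=10; [3,7) fires=1
i=6 t=15 v=9: → [15,19),[12,16); WM=10

3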